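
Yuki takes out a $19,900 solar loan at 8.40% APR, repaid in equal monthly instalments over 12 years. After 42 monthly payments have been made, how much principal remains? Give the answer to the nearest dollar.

$15,985

With monthly rate i = 8.4%/12 = 0.0070000, the balance after k of n payments is P · [(1+i)^n − (1+i)^k] / [(1+i)^n − 1].
(1+0.0070000)^144 = 2.73050993 and (1+0.0070000)^42 = 1.34041032, so the balance is 19,900 × (2.73050993 − 1.34041032) / (2.73050993 − 1) = $15,985.45.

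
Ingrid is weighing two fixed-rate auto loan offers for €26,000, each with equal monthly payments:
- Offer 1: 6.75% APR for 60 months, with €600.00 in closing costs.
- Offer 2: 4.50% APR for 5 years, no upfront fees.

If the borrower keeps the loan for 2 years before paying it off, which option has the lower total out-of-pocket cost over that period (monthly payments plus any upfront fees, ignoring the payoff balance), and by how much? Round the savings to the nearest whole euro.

Offer 2 by €1,249

Offer 1: at 6.75% the monthly rate is 0.0056250, so the payment is 26,000 × 0.0056250 / (1 − 1.0056250^−60) = €511.77.
Offer 2: at 4.50% the monthly rate is 0.0037500, so the payment is 26,000 × 0.0037500 / (1 − 1.0037500^−60) = €484.72.
Over 24 months: Offer 1 costs 24 × €511.77 + €600.00 = €12,882.48; Offer 2 costs 24 × €484.72 = €11,633.28.
Offer 2 is cheaper by €12,882.48 − €11,633.28 = €1,249.20.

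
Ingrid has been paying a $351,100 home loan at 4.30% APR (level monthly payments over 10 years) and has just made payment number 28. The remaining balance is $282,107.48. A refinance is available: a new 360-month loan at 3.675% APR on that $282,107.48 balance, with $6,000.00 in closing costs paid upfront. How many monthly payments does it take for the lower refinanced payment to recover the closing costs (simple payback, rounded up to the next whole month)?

Current payment = 351,100 × 4.3%/12 / (1 − (1+0.0035833)^−120) = $3,604.99.
Refinanced payment = 282,107.48 × 0.0030625 / (1 − (1+0.0030625)^−360) = $1,294.51.
Monthly savings = $3,604.99 − $1,294.51 = $2,310.48.
Break-even = $6,000.00 / $2,310.48 = 2.60 → 3 months.

3 months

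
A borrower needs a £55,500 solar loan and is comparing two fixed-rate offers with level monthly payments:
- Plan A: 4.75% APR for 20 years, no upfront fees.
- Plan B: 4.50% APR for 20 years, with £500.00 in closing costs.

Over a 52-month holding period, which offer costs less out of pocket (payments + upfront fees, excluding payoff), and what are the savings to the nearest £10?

Plan A by £110

Plan A: monthly rate = 4.75%/12 = 0.0039583; payment = 55,500 × 0.0039583 / (1 − (1+0.0039583)^−240) = £358.65.
Plan B: monthly rate = 4.5%/12 = 0.0037500; payment = 55,500 × 0.0037500 / (1 − (1+0.0037500)^−240) = £351.12.
Over 52 months: Plan A costs 52 × £358.65 = £18,649.80; Plan B costs 52 × £351.12 + £500.00 = £18,758.24.
Plan A is cheaper by £18,758.24 − £18,649.80 = £108.44.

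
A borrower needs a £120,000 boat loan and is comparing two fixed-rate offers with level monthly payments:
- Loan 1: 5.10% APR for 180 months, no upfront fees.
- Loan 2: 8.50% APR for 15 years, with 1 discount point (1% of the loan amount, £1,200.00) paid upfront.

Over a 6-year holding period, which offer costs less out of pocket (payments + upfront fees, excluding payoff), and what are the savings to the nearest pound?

Loan 1 by £17,506

Loan 1: at 5.10% the monthly rate is 0.0042500, so the payment is 120,000 × 0.0042500 / (1 − 1.0042500^−180) = £955.22.
Loan 2: monthly rate = 8.5%/12 = 0.0070833; payment = 120,000 × 0.0070833 / (1 − (1+0.0070833)^−180) = £1,181.69.
Over 72 months: Loan 1 costs 72 × £955.22 = £68,775.84; Loan 2 costs 72 × £1,181.69 + £1,200.00 = £86,281.68.
Loan 1 is cheaper by £86,281.68 − £68,775.84 = £17,505.84.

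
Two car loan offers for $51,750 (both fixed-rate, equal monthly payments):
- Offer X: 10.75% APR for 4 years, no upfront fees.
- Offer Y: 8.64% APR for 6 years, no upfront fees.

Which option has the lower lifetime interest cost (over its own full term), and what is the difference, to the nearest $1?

Offer X by $2,600

Offer X: at 10.75% the monthly rate is 0.0089583, so the payment is 51,750 × 0.0089583 / (1 − 1.0089583^−48) = $1,331.23.
Total interest on Offer X = 48 × $1,331.23 − $51,750 = $12,149.04.
Offer Y: monthly rate = 8.64%/12 = 0.0072000; payment = 51,750 × 0.0072000 / (1 − (1+0.0072000)^−72) = $923.60.
Total interest on Offer Y = 72 × $923.60 − $51,750 = $14,749.20.
Offer X is lower by $2,600.16.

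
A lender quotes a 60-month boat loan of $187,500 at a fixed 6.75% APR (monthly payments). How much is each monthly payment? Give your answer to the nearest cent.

At 6.75% the monthly rate is 0.0056250, so the payment is 187,500 × 0.0056250 / (1 − 1.0056250^−60) = $3,690.65.

$3,690.65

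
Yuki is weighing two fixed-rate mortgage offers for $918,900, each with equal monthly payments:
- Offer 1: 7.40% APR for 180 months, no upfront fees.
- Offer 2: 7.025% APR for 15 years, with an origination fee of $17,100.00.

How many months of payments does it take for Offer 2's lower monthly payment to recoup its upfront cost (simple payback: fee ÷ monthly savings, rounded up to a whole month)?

89 months

Offer 1: at 7.40% the monthly rate is 0.0061667, so the payment is 918,900 × 0.0061667 / (1 − 1.0061667^−180) = $8,466.18.
Offer 2: at 7.025% the monthly rate is 0.0058542, so the payment is 918,900 × 0.0058542 / (1 − 1.0058542^−180) = $8,272.18.
Monthly savings = $8,466.18 − $8,272.18 = $194.00.
Break-even = $17,100.00 / $194.00 = 88.14 → 89 months.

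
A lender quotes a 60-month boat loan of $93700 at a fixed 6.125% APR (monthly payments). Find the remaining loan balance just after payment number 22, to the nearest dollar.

$62,616

With monthly rate i = 6.125%/12 = 0.0051042, the balance after k of n payments is P · [(1+i)^n − (1+i)^k] / [(1+i)^n − 1].
(1+0.0051042)^60 = 1.35726422 and (1+0.0051042)^22 = 1.11851964, so the balance is 93,700 × (1.35726422 − 1.11851964) / (1.35726422 − 1) = $62,615.75.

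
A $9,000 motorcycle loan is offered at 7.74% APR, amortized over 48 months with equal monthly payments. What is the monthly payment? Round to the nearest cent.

$218.62

At 7.74% the monthly rate is 0.0064500, so the payment is 9,000 × 0.0064500 / (1 − 1.0064500^−48) = $218.62.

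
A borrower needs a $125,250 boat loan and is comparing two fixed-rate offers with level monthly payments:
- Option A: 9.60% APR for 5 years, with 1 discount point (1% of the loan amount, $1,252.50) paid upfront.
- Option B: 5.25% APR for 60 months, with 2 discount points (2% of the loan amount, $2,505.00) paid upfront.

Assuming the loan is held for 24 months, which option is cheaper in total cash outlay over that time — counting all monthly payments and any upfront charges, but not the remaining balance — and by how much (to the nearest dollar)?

Option A: monthly rate = 9.6%/12 = 0.0080000; payment = 125,250 × 0.0080000 / (1 − (1+0.0080000)^−60) = $2,636.61.
Option B: at 5.25% the monthly rate is 0.0043750, so the payment is 125,250 × 0.0043750 / (1 − 1.0043750^−60) = $2,377.99.
Over 24 months: Option A costs 24 × $2,636.61 + $1,252.50 = $64,531.14; Option B costs 24 × $2,377.99 + $2,505.00 = $59,576.76.
Option B is cheaper by $64,531.14 − $59,576.76 = $4,954.38.

Option B by $4,954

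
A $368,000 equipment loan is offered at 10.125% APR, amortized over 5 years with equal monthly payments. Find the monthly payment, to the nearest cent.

$7,841.57

Monthly rate = 10.125%/12 = 0.0084375; payment = 368,000 × 0.0084375 / (1 − (1+0.0084375)^−60) = $7,841.57.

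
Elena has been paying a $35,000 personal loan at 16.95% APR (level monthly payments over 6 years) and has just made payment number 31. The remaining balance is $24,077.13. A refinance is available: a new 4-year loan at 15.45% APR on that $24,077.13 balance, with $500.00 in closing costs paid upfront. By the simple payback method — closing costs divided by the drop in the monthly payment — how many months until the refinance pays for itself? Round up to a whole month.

Current payment = 35,000 × 16.95%/12 / (1 − (1+0.0141250)^−72) = $777.64.
Refinanced payment = 24,077.13 × 0.0128750 / (1 − (1+0.0128750)^−48) = $675.59.
Monthly savings = $777.64 − $675.59 = $102.05.
Break-even = $500.00 / $102.05 = 4.90 → 5 months.

5 months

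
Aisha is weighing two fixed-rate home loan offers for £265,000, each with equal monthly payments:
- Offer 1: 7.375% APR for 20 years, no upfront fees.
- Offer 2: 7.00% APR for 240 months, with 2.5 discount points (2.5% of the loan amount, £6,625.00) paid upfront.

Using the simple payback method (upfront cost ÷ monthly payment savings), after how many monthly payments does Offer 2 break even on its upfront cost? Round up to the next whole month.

111 months

Offer 1: at 7.375% the monthly rate is 0.0061458, so the payment is 265,000 × 0.0061458 / (1 − 1.0061458^−240) = £2,114.61.
Offer 2: at 7.00% the monthly rate is 0.0058333, so the payment is 265,000 × 0.0058333 / (1 − 1.0058333^−240) = £2,054.54.
Monthly savings = £2,114.61 − £2,054.54 = £60.07.
Break-even = £6,625.00 / £60.07 = 110.29 → 111 months.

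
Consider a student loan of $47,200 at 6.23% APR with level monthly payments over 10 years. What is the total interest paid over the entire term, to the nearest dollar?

$16,338

Monthly rate = 6.23%/12 = 0.0051917; payment = 47,200 × 0.0051917 / (1 − (1+0.0051917)^−120) = $529.48.
Total paid = 120 × $529.48 = $63,537.60; interest = $63,537.60 − $47,200 = $16,337.60.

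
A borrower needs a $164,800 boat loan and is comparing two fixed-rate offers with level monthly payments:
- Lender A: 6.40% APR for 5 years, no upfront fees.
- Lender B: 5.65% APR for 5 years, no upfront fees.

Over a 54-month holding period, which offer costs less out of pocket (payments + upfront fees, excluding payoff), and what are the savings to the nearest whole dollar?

Lender A: at 6.40% the monthly rate is 0.0053333, so the payment is 164,800 × 0.0053333 / (1 − 1.0053333^−60) = $3,216.79.
Lender B: at 5.65% the monthly rate is 0.0047083, so the payment is 164,800 × 0.0047083 / (1 − 1.0047083^−60) = $3,159.29.
Over 54 months: Lender A costs 54 × $3,216.79 = $173,706.66; Lender B costs 54 × $3,159.29 = $170,601.66.
Lender B is cheaper by $173,706.66 − $170,601.66 = $3,105.00.

Lender B by $3,105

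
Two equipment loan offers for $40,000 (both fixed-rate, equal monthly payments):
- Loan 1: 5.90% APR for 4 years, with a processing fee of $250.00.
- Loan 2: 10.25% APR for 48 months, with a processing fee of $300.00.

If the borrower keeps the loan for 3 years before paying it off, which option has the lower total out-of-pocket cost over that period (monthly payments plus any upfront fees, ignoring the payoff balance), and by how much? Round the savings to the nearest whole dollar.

Loan 1: monthly rate = 5.9%/12 = 0.0049167; payment = 40,000 × 0.0049167 / (1 − (1+0.0049167)^−48) = $937.57.
Loan 2: at 10.25% the monthly rate is 0.0085417, so the payment is 40,000 × 0.0085417 / (1 − 1.0085417^−48) = $1,019.31.
Over 36 months: Loan 1 costs 36 × $937.57 + $250.00 = $34,002.52; Loan 2 costs 36 × $1,019.31 + $300.00 = $36,995.16.
Loan 1 is cheaper by $36,995.16 − $34,002.52 = $2,992.64.

Loan 1 by $2,993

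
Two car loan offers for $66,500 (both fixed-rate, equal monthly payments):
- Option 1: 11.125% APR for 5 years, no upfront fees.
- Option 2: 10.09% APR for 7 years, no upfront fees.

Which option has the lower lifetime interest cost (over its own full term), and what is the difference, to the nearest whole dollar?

Option 1: monthly rate = 11.125%/12 = 0.0092708; payment = 66,500 × 0.0092708 / (1 − (1+0.0092708)^−60) = $1,450.02.
Total interest on Option 1 = 60 × $1,450.02 − $66,500 = $20,501.20.
Option 2: at 10.09% the monthly rate is 0.0084083, so the payment is 66,500 × 0.0084083 / (1 − 1.0084083^−84) = $1,107.07.
Total interest on Option 2 = 84 × $1,107.07 − $66,500 = $26,493.88.
Option 1 is lower by $5,992.68.

Option 1 by $5,993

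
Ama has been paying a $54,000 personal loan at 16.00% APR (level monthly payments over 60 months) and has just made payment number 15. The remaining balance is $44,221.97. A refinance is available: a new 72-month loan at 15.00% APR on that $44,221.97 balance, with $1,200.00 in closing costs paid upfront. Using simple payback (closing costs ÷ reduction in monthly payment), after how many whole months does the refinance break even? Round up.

4 months

Current payment = 54,000 × 16%/12 / (1 − (1+0.0133333)^−60) = $1,313.18.
Refinanced payment = 44,221.97 × 0.0125000 / (1 − (1+0.0125000)^−72) = $935.07.
Monthly savings = $1,313.18 − $935.07 = $378.11.
Break-even = $1,200.00 / $378.11 = 3.17 → 4 months.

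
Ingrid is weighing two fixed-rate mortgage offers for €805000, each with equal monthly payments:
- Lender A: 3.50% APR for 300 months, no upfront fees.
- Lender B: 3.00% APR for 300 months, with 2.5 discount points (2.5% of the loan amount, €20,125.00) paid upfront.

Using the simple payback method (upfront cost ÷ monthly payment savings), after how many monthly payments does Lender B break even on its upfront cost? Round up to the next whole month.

95 months

Lender A: at 3.50% the monthly rate is 0.0029167, so the payment is 805,000 × 0.0029167 / (1 − 1.0029167^−300) = €4,030.02.
Lender B: monthly rate = 3%/12 = 0.0025000; payment = 805,000 × 0.0025000 / (1 − (1+0.0025000)^−300) = €3,817.40.
Monthly savings = €4,030.02 − €3,817.40 = €212.62.
Break-even = €20,125.00 / €212.62 = 94.65 → 95 months.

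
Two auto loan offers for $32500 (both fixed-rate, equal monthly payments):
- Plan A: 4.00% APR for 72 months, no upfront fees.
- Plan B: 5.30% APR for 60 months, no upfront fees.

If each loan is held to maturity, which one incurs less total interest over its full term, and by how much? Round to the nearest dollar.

Plan A: monthly rate = 4%/12 = 0.0033333; payment = 32,500 × 0.0033333 / (1 − (1+0.0033333)^−72) = $508.47.
Total interest on Plan A = 72 × $508.47 − $32,500 = $4,109.84.
Plan B: at 5.30% the monthly rate is 0.0044167, so the payment is 32,500 × 0.0044167 / (1 − 1.0044167^−60) = $617.79.
Total interest on Plan B = 60 × $617.79 − $32,500 = $4,567.40.
Plan A is lower by $457.56.

Plan A by $458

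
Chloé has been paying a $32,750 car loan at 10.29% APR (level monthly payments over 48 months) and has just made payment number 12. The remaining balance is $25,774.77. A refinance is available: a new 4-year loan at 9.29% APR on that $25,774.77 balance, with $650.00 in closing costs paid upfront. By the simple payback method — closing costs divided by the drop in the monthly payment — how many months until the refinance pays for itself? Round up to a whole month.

Current payment = 32,750 × 10.29%/12 / (1 − (1+0.0085750)^−48) = $835.19.
Refinanced payment = 25,774.77 × 0.0077417 / (1 − (1+0.0077417)^−48) = $644.96.
Monthly savings = $835.19 − $644.96 = $190.23.
Break-even = $650.00 / $190.23 = 3.42 → 4 months.

4 months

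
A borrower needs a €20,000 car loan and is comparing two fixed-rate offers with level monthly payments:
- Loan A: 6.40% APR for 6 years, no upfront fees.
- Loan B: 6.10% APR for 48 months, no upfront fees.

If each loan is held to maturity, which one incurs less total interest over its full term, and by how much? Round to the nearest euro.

Loan A: at 6.40% the monthly rate is 0.0053333, so the payment is 20,000 × 0.0053333 / (1 − 1.0053333^−72) = €335.25.
Total interest on Loan A = 72 × €335.25 − €20,000 = €4,138.00.
Loan B: monthly rate = 6.1%/12 = 0.0050833; payment = 20,000 × 0.0050833 / (1 − (1+0.0050833)^−48) = €470.62.
Total interest on Loan B = 48 × €470.62 − €20,000 = €2,589.76.
Loan B is lower by €1,548.24.

Loan B by €1,548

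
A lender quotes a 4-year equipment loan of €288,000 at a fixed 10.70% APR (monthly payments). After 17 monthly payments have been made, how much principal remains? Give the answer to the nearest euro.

With monthly rate i = 10.7%/12 = 0.0089167, the balance after k of n payments is P · [(1+i)^n − (1+i)^k] / [(1+i)^n − 1].
(1+0.0089167)^48 = 1.53127864 and (1+0.0089167)^17 = 1.16289375, so the balance is 288,000 × (1.53127864 − 1.16289375) / (1.53127864 − 1) = €199,697.18.

€199,697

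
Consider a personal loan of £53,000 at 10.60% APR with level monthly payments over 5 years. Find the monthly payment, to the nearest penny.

£1,141.80

At 10.60% the monthly rate is 0.0088333, so the payment is 53,000 × 0.0088333 / (1 − 1.0088333^−60) = £1,141.80.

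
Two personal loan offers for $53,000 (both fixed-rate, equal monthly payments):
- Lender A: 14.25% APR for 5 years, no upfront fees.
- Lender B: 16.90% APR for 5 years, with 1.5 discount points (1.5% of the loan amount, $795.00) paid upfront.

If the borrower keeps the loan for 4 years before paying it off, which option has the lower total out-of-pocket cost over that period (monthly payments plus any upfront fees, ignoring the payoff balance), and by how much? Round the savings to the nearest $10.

Lender A: at 14.25% the monthly rate is 0.0118750, so the payment is 53,000 × 0.0118750 / (1 − 1.0118750^−60) = $1,240.10.
Lender B: monthly rate = 16.9%/12 = 0.0140833; payment = 53,000 × 0.0140833 / (1 − (1+0.0140833)^−60) = $1,314.34.
Over 48 months: Lender A costs 48 × $1,240.10 = $59,524.80; Lender B costs 48 × $1,314.34 + $795.00 = $63,883.32.
Lender A is cheaper by $63,883.32 − $59,524.80 = $4,358.52.

Lender A by $4,360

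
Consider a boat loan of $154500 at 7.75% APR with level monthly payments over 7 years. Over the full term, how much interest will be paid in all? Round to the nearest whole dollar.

At 7.75% the monthly rate is 0.0064583, so the payment is 154,500 × 0.0064583 / (1 − 1.0064583^−84) = $2,388.87.
Total paid = 84 × $2,388.87 = $200,665.08; interest = $200,665.08 − $154,500 = $46,165.08.

$46,165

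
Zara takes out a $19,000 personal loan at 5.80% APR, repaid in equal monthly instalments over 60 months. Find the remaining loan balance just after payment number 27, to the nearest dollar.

$11,126

With monthly rate i = 5.8%/12 = 0.0048333, the balance after k of n payments is P · [(1+i)^n − (1+i)^k] / [(1+i)^n − 1].
(1+0.0048333)^60 = 1.33549421 and (1+0.0048333)^27 = 1.13903981, so the balance is 19,000 × (1.33549421 − 1.13903981) / (1.33549421 − 1) = $11,125.78.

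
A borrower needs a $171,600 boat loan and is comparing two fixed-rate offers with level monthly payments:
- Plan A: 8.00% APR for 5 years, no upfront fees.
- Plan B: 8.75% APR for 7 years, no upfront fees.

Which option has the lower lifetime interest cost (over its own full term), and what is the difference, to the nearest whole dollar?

Plan A: at 8.00% the monthly rate is 0.0066667, so the payment is 171,600 × 0.0066667 / (1 − 1.0066667^−60) = $3,479.43.
Total interest on Plan A = 60 × $3,479.43 − $171,600 = $37,165.80.
Plan B: monthly rate = 8.75%/12 = 0.0072917; payment = 171,600 × 0.0072917 / (1 − (1+0.0072917)^−84) = $2,739.16.
Total interest on Plan B = 84 × $2,739.16 − $171,600 = $58,489.44.
Plan A is lower by $21,323.64.

Plan A by $21,324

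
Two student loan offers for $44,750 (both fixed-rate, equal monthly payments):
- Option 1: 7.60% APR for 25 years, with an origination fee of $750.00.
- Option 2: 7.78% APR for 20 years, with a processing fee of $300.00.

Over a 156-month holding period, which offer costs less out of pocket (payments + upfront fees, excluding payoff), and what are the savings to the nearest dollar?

Option 1 by $4,946

Option 1: monthly rate = 7.6%/12 = 0.0063333; payment = 44,750 × 0.0063333 / (1 − (1+0.0063333)^−300) = $333.61.
Option 2: monthly rate = 7.78%/12 = 0.0064833; payment = 44,750 × 0.0064833 / (1 − (1+0.0064833)^−240) = $368.20.
Over 156 months: Option 1 costs 156 × $333.61 + $750.00 = $52,793.16; Option 2 costs 156 × $368.20 + $300.00 = $57,739.20.
Option 1 is cheaper by $57,739.20 − $52,793.16 = $4,946.04.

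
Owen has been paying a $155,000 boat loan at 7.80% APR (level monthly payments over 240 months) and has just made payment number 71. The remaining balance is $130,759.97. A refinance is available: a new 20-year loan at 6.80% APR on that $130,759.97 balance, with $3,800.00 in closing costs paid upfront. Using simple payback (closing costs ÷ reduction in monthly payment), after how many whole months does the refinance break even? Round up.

Current payment = 155,000 × 7.8%/12 / (1 − (1+0.0065000)^−240) = $1,277.26.
Refinanced payment = 130,759.97 × 0.0056667 / (1 − (1+0.0056667)^−240) = $998.14.
Monthly savings = $1,277.26 − $998.14 = $279.12.
Break-even = $3,800.00 / $279.12 = 13.61 → 14 months.

14 months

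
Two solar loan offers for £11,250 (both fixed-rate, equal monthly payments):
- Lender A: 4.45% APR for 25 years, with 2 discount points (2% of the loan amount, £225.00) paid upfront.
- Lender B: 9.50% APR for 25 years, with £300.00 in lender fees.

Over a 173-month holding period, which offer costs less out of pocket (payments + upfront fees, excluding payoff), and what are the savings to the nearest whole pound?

Lender A by £6,317

Lender A: at 4.45% the monthly rate is 0.0037083, so the payment is 11,250 × 0.0037083 / (1 − 1.0037083^−300) = £62.21.
Lender B: monthly rate = 9.5%/12 = 0.0079167; payment = 11,250 × 0.0079167 / (1 − (1+0.0079167)^−300) = £98.29.
Over 173 months: Lender A costs 173 × £62.21 + £225.00 = £10,987.33; Lender B costs 173 × £98.29 + £300.00 = £17,304.17.
Lender A is cheaper by £17,304.17 − £10,987.33 = £6,316.84.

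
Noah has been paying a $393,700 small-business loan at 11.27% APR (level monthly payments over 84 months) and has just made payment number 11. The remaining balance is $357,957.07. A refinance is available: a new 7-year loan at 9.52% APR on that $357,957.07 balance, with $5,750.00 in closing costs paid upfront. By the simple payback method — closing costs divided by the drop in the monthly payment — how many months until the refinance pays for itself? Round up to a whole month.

7 months

Current payment = 393,700 × 11.27%/12 / (1 − (1+0.0093917)^−84) = $6,797.12.
Refinanced payment = 357,957.07 × 0.0079333 / (1 − (1+0.0079333)^−84) = $5,854.11.
Monthly savings = $6,797.12 − $5,854.11 = $943.01.
Break-even = $5,750.00 / $943.01 = 6.10 → 7 months.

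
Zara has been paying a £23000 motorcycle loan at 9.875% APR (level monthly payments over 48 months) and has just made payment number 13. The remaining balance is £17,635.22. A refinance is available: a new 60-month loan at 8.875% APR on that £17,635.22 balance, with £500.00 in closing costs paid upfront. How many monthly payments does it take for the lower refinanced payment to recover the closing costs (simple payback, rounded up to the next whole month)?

Current payment = 23,000 × 9.875%/12 / (1 − (1+0.0082292)^−48) = £581.96.
Refinanced payment = 17,635.22 × 0.0073958 / (1 − (1+0.0073958)^−60) = £365.01.
Monthly savings = £581.96 − £365.01 = £216.95.
Break-even = £500.00 / £216.95 = 2.30 → 3 months.

3 months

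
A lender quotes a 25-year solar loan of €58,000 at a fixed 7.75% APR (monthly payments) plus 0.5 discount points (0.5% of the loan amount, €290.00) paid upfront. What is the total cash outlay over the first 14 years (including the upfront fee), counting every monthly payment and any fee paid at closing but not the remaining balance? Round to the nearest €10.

At 7.75% the monthly rate is 0.0064583, so the payment is 58,000 × 0.0064583 / (1 − 1.0064583^−300) = €438.09.
Total outlay = 168 × €438.09 + €290.00 = €73,889.12.

€73,890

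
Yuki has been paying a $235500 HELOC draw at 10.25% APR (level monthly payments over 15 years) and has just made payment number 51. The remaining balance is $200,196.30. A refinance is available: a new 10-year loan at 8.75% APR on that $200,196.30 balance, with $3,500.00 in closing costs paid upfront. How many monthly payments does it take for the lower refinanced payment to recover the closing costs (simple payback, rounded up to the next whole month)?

61 months

Current payment = 235,500 × 10.25%/12 / (1 − (1+0.0085417)^−180) = $2,566.83.
Refinanced payment = 200,196.30 × 0.0072917 / (1 − (1+0.0072917)^−120) = $2,509.00.
Monthly savings = $2,566.83 − $2,509.00 = $57.83.
Break-even = $3,500.00 / $57.83 = 60.52 → 61 months.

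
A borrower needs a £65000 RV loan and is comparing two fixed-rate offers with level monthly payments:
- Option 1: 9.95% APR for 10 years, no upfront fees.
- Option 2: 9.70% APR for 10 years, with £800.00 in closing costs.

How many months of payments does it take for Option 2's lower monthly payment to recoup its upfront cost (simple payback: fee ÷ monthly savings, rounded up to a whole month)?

Option 1: monthly rate = 9.95%/12 = 0.0082917; payment = 65,000 × 0.0082917 / (1 − (1+0.0082917)^−120) = £857.18.
Option 2: at 9.70% the monthly rate is 0.0080833, so the payment is 65,000 × 0.0080833 / (1 − 1.0080833^−120) = £848.22.
Monthly savings = £857.18 − £848.22 = £8.96.
Break-even = £800.00 / £8.96 = 89.29 → 90 months.

90 months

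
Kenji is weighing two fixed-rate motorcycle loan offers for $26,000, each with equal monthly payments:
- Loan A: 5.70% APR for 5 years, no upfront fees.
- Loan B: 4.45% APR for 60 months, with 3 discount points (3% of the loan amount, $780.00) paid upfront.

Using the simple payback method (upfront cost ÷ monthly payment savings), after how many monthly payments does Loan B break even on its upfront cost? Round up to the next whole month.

Loan A: monthly rate = 5.7%/12 = 0.0047500; payment = 26,000 × 0.0047500 / (1 − (1+0.0047500)^−60) = $499.03.
Loan B: at 4.45% the monthly rate is 0.0037083, so the payment is 26,000 × 0.0037083 / (1 − 1.0037083^−60) = $484.13.
Monthly savings = $499.03 − $484.13 = $14.90.
Break-even = $780.00 / $14.90 = 52.35 → 53 months.

53 months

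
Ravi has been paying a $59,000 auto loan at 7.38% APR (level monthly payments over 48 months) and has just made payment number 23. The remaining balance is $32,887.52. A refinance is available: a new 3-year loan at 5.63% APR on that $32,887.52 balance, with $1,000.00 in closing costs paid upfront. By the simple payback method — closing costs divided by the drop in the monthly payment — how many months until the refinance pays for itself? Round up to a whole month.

3 months

Current payment = 59,000 × 7.38%/12 / (1 − (1+0.0061500)^−48) = $1,423.25.
Refinanced payment = 32,887.52 × 0.0046917 / (1 − (1+0.0046917)^−36) = $995.00.
Monthly savings = $1,423.25 − $995.00 = $428.25.
Break-even = $1,000.00 / $428.25 = 2.34 → 3 months.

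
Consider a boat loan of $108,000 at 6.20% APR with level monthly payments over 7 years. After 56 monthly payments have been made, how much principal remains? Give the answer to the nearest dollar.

With monthly rate i = 6.2%/12 = 0.0051667, the balance after k of n payments is P · [(1+i)^n − (1+i)^k] / [(1+i)^n − 1].
(1+0.0051667)^84 = 1.54169534 and (1+0.0051667)^56 = 1.33454239, so the balance is 108,000 × (1.54169534 − 1.33454239) / (1.54169534 − 1) = $41,300.92.

$41,301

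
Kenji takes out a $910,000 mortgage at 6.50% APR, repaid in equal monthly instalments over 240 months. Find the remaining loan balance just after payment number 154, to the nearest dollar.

$465,451

With monthly rate i = 6.5%/12 = 0.0054167, the balance after k of n payments is P · [(1+i)^n − (1+i)^k] / [(1+i)^n − 1].
(1+0.0054167)^240 = 3.65644670 and (1+0.0054167)^154 = 2.29771601, so the balance is 910,000 × (3.65644670 − 2.29771601) / (3.65644670 − 1) = $465,450.68.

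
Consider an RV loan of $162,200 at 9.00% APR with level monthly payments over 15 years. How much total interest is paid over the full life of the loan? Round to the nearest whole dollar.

$133,925

Monthly rate = 9%/12 = 0.0075000; payment = 162,200 × 0.0075000 / (1 − (1+0.0075000)^−180) = $1,645.14.
Total paid = 180 × $1,645.14 = $296,125.20; interest = $296,125.20 − $162,200 = $133,925.20.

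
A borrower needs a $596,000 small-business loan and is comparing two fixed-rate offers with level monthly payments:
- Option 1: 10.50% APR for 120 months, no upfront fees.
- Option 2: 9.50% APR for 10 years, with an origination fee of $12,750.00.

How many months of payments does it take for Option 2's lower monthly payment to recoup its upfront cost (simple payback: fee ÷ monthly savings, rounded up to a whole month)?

Option 1: at 10.50% the monthly rate is 0.0087500, so the payment is 596,000 × 0.0087500 / (1 − 1.0087500^−120) = $8,042.13.
Option 2: at 9.50% the monthly rate is 0.0079167, so the payment is 596,000 × 0.0079167 / (1 − 1.0079167^−120) = $7,712.09.
Monthly savings = $8,042.13 − $7,712.09 = $330.04.
Break-even = $12,750.00 / $330.04 = 38.63 → 39 months.

39 months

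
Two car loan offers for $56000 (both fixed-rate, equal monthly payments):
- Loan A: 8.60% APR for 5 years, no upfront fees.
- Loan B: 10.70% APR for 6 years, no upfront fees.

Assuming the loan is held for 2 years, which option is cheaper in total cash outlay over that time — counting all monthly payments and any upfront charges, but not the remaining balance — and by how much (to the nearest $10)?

Loan B by $2,260

Loan A: at 8.60% the monthly rate is 0.0071667, so the payment is 56,000 × 0.0071667 / (1 − 1.0071667^−60) = $1,151.63.
Loan B: at 10.70% the monthly rate is 0.0089167, so the payment is 56,000 × 0.0089167 / (1 − 1.0089167^−72) = $1,057.32.
Over 24 months: Loan A costs 24 × $1,151.63 = $27,639.12; Loan B costs 24 × $1,057.32 = $25,375.68.
Loan B is cheaper by $27,639.12 − $25,375.68 = $2,263.44.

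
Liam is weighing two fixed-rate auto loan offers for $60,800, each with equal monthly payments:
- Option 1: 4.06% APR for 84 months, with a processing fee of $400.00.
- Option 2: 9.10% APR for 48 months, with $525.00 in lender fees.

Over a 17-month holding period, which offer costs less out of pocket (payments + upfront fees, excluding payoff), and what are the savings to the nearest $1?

Option 1: at 4.06% the monthly rate is 0.0033833, so the payment is 60,800 × 0.0033833 / (1 − 1.0033833^−84) = $832.74.
Option 2: monthly rate = 9.1%/12 = 0.0075833; payment = 60,800 × 0.0075833 / (1 − (1+0.0075833)^−48) = $1,515.90.
Over 17 months: Option 1 costs 17 × $832.74 + $400.00 = $14,556.58; Option 2 costs 17 × $1,515.90 + $525.00 = $26,295.30.
Option 1 is cheaper by $26,295.30 − $14,556.58 = $11,738.72.

Option 1 by $11,739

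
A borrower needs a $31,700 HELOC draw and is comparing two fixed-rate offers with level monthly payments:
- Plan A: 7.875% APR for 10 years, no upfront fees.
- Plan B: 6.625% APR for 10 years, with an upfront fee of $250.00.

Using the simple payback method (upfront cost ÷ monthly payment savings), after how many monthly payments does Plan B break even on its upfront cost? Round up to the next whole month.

13 months

Plan A: monthly rate = 7.875%/12 = 0.0065625; payment = 31,700 × 0.0065625 / (1 − (1+0.0065625)^−120) = $382.52.
Plan B: at 6.625% the monthly rate is 0.0055208, so the payment is 31,700 × 0.0055208 / (1 − 1.0055208^−120) = $361.97.
Monthly savings = $382.52 − $361.97 = $20.55.
Break-even = $250.00 / $20.55 = 12.17 → 13 months.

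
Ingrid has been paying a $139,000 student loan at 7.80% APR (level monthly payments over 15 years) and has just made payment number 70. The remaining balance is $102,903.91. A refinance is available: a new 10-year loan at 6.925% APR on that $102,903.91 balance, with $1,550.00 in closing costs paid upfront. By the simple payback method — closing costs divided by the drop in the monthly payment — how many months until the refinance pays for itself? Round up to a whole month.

Current payment = 139,000 × 7.8%/12 / (1 − (1+0.0065000)^−180) = $1,312.36.
Refinanced payment = 102,903.91 × 0.0057708 / (1 − (1+0.0057708)^−120) = $1,190.83.
Monthly savings = $1,312.36 − $1,190.83 = $121.53.
Break-even = $1,550.00 / $121.53 = 12.75 → 13 months.

13 months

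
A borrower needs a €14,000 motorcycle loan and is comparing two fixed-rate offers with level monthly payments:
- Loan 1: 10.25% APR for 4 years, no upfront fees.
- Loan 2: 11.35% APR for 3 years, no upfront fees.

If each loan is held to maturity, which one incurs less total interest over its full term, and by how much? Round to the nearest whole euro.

Loan 1: at 10.25% the monthly rate is 0.0085417, so the payment is 14,000 × 0.0085417 / (1 − 1.0085417^−48) = €356.76.
Total interest on Loan 1 = 48 × €356.76 − €14,000 = €3,124.48.
Loan 2: monthly rate = 11.35%/12 = 0.0094583; payment = 14,000 × 0.0094583 / (1 − (1+0.0094583)^−36) = €460.67.
Total interest on Loan 2 = 36 × €460.67 − €14,000 = €2,584.12.
Loan 2 is lower by €540.36.

Loan 2 by €540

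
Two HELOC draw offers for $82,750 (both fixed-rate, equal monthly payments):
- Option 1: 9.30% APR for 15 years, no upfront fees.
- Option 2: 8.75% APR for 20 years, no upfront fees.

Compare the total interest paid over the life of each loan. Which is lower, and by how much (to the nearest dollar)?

Option 1 by $21,760

Option 1: at 9.30% the monthly rate is 0.0077500, so the payment is 82,750 × 0.0077500 / (1 − 1.0077500^−180) = $854.14.
Total interest on Option 1 = 180 × $854.14 − $82,750 = $70,995.20.
Option 2: monthly rate = 8.75%/12 = 0.0072917; payment = 82,750 × 0.0072917 / (1 − (1+0.0072917)^−240) = $731.27.
Total interest on Option 2 = 240 × $731.27 − $82,750 = $92,754.80.
Option 1 is lower by $21,759.60.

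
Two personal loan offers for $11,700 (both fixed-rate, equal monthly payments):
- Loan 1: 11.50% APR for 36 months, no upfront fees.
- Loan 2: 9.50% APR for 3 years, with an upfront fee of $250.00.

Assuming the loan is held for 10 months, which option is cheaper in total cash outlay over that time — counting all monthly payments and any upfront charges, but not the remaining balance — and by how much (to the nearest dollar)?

Loan 1 by $140

Loan 1: monthly rate = 11.5%/12 = 0.0095833; payment = 11,700 × 0.0095833 / (1 − (1+0.0095833)^−36) = $385.82.
Loan 2: at 9.50% the monthly rate is 0.0079167, so the payment is 11,700 × 0.0079167 / (1 − 1.0079167^−36) = $374.79.
Over 10 months: Loan 1 costs 10 × $385.82 = $3,858.20; Loan 2 costs 10 × $374.79 + $250.00 = $3,997.90.
Loan 1 is cheaper by $3,997.90 − $3,858.20 = $139.70.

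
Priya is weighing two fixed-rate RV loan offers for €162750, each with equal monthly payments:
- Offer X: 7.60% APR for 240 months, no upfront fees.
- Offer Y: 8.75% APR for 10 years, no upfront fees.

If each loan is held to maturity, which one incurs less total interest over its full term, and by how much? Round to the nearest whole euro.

Offer Y by €72,294

Offer X: at 7.60% the monthly rate is 0.0063333, so the payment is 162,750 × 0.0063333 / (1 − 1.0063333^−240) = €1,321.07.
Total interest on Offer X = 240 × €1,321.07 − €162,750 = €154,306.80.
Offer Y: at 8.75% the monthly rate is 0.0072917, so the payment is 162,750 × 0.0072917 / (1 − 1.0072917^−120) = €2,039.69.
Total interest on Offer Y = 120 × €2,039.69 − €162,750 = €82,012.80.
Offer Y is lower by €72,294.00.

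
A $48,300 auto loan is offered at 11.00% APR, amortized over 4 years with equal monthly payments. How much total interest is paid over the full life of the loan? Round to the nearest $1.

$11,620

At 11.00% the monthly rate is 0.0091667, so the payment is 48,300 × 0.0091667 / (1 − 1.0091667^−48) = $1,248.34.
Total paid = 48 × $1,248.34 = $59,920.32; interest = $59,920.32 − $48,300 = $11,620.32.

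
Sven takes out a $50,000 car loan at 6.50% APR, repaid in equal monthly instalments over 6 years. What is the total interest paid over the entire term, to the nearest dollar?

Monthly rate = 6.5%/12 = 0.0054167; payment = 50,000 × 0.0054167 / (1 − (1+0.0054167)^−72) = $840.50.
Total paid = 72 × $840.50 = $60,516.00; interest = $60,516.00 − $50,000 = $10,516.00.

$10,516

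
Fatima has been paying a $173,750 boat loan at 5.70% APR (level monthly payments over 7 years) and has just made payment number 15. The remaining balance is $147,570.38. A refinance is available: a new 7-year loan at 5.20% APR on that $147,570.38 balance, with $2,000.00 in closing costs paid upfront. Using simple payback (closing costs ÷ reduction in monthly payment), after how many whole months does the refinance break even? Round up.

Current payment = 173,750 × 5.7%/12 / (1 − (1+0.0047500)^−84) = $2,513.32.
Refinanced payment = 147,570.38 × 0.0043333 / (1 − (1+0.0043333)^−84) = $2,099.64.
Monthly savings = $2,513.32 − $2,099.64 = $413.68.
Break-even = $2,000.00 / $413.68 = 4.83 → 5 months.

5 months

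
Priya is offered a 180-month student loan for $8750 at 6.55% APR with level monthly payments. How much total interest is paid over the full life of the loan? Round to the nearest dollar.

At 6.55% the monthly rate is 0.0054583, so the payment is 8,750 × 0.0054583 / (1 − 1.0054583^−180) = $76.46.
Total paid = 180 × $76.46 = $13,762.80; interest = $13,762.80 − $8,750 = $5,012.80.

$5,013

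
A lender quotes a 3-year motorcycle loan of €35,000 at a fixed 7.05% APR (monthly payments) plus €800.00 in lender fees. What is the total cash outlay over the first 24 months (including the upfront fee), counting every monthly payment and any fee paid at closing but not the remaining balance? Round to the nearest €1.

Monthly rate = 7.05%/12 = 0.0058750; payment = 35,000 × 0.0058750 / (1 − (1+0.0058750)^−36) = €1,081.50.
Total outlay = 24 × €1,081.50 + €800.00 = €26,756.00.

€26,756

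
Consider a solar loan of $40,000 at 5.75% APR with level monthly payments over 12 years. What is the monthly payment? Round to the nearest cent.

Monthly rate = 5.75%/12 = 0.0047917; payment = 40,000 × 0.0047917 / (1 − (1+0.0047917)^−144) = $385.18.

$385.18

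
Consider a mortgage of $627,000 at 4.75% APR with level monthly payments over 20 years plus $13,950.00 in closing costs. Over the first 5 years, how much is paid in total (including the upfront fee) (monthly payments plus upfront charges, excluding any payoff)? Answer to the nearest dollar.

At 4.75% the monthly rate is 0.0039583, so the payment is 627,000 × 0.0039583 / (1 − 1.0039583^−240) = $4,051.82.
Total outlay = 60 × $4,051.82 + $13,950.00 = $257,059.20.

$257,059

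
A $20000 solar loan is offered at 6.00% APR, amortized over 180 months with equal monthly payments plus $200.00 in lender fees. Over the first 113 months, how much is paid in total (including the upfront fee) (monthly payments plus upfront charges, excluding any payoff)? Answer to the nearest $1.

$19,271

At 6.00% the monthly rate is 0.0050000, so the payment is 20,000 × 0.0050000 / (1 − 1.0050000^−180) = $168.77.
Total outlay = 113 × $168.77 + $200.00 = $19,271.01.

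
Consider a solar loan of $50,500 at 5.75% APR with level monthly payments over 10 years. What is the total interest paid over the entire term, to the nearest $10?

$16,020

Monthly rate = 5.75%/12 = 0.0047917; payment = 50,500 × 0.0047917 / (1 − (1+0.0047917)^−120) = $554.33.
Total paid = 120 × $554.33 = $66,519.60; interest = $66,519.60 − $50,500 = $16,019.60.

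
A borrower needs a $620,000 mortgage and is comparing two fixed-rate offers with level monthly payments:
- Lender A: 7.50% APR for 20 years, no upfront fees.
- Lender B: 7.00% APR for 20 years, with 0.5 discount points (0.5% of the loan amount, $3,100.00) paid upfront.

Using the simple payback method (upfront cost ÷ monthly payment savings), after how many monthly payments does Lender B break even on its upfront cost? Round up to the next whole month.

Lender A: monthly rate = 7.5%/12 = 0.0062500; payment = 620,000 × 0.0062500 / (1 − (1+0.0062500)^−240) = $4,994.68.
Lender B: monthly rate = 7%/12 = 0.0058333; payment = 620,000 × 0.0058333 / (1 − (1+0.0058333)^−240) = $4,806.85.
Monthly savings = $4,994.68 − $4,806.85 = $187.83.
Break-even = $3,100.00 / $187.83 = 16.50 → 17 months.

17 months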